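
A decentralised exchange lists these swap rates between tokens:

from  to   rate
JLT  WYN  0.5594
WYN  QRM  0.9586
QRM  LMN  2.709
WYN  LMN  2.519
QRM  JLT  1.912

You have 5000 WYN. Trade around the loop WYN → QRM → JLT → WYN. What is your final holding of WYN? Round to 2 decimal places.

5126.46

5000 WYN × 0.9586 = 4793 QRM
4793 QRM × 1.912 = 9164.216 JLT
9164.216 JLT × 0.5594 = 5126.4624304 WYN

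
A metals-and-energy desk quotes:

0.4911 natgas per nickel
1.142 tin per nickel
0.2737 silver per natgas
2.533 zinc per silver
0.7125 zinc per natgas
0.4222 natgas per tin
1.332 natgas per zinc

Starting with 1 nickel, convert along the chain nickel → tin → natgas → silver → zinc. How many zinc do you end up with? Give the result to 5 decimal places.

1 nickel × 1.142 = 1.142 tin
1.142 tin × 0.4222 = 0.4821524 natgas
0.4821524 natgas × 0.2737 = 0.13196511188 silver
0.13196511188 silver × 2.533 = 0.33426762839204 zinc

0.33427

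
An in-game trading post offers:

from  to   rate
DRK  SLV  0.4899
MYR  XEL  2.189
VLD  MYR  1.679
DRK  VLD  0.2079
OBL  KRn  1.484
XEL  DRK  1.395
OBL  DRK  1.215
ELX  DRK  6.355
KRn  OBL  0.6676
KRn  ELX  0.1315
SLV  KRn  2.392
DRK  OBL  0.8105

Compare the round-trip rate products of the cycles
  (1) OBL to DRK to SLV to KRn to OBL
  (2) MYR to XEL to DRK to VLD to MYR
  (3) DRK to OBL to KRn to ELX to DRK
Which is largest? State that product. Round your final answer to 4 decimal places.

(1) 1.215 × 0.4899 × 2.392 × 0.6676 = 0.95052
(2) 2.189 × 1.395 × 0.2079 × 1.679 = 1.06592
(3) 0.8105 × 1.484 × 0.1315 × 6.355 = 1.00514
Highest is cycle (2) at 1.0659 (>1, arbitrage).

1.0659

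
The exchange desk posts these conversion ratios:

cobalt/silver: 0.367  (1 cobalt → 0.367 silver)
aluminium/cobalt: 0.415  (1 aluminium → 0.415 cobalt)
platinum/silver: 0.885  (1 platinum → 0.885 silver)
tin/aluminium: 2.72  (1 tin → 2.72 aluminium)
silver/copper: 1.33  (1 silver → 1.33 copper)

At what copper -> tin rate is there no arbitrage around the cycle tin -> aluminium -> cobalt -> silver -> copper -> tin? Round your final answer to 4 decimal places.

Known legs of the cycle: 2.72 × 0.415 × 0.367 × 1.33 = 0.550978568
For no arbitrage the full-cycle product must be 1, so the missing rate is 1 / 0.550978568 ≈ 1.814953.

1.8150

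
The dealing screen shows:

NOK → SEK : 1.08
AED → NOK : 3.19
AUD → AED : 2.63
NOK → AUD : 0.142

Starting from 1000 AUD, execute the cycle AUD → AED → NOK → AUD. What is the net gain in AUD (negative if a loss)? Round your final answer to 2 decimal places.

1000 AUD × 2.63 = 2630 AED
2630 AED × 3.19 = 8389.7 NOK
8389.7 NOK × 0.142 = 1191.3374 AUD
Net change: 1191.3374 − 1000 = 191.3374 AUD

191.34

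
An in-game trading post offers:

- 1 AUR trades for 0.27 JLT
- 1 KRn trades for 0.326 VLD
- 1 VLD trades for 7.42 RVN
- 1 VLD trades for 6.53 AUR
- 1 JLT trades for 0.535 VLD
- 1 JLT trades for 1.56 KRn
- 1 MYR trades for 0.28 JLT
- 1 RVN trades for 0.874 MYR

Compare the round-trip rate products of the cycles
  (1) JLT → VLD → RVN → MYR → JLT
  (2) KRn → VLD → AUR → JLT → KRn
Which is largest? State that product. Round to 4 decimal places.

0.9715

(1) 0.535 × 7.42 × 0.874 × 0.28 = 0.97146
(2) 0.326 × 6.53 × 0.27 × 1.56 = 0.89664
Highest is cycle (1) at 0.9715 (≤1, no arbitrage).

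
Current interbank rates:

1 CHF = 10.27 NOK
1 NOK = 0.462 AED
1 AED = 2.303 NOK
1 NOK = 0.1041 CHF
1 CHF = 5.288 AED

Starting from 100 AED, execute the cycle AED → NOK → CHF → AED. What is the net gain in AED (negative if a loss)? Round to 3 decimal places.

100 AED × 2.303 = 230.3 NOK
230.3 NOK × 0.1041 = 23.97423 CHF
23.97423 CHF × 5.288 = 126.77572824 AED
Net change: 126.77572824 − 100 = 26.77572824 AED

26.776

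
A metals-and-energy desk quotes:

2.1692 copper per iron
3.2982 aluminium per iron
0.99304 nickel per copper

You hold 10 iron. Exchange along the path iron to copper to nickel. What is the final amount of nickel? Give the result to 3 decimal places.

21.541

10 iron × 2.1692 = 21.692 copper
21.692 copper × 0.99304 = 21.54102368 nickel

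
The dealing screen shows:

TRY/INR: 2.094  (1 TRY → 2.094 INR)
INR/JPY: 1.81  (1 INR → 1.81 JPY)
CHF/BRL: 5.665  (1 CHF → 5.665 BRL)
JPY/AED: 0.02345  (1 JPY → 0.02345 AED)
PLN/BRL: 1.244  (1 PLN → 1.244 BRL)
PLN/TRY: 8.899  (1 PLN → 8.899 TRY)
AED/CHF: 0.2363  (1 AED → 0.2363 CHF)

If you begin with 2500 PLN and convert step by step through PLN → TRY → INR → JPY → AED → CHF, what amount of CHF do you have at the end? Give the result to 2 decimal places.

2500 PLN × 8.899 = 22247.5 TRY
22247.5 TRY × 2.094 = 46586.265 INR
46586.265 INR × 1.81 = 84321.13965 JPY
84321.13965 JPY × 0.02345 = 1977.3307247925 AED
1977.3307247925 AED × 0.2363 = 467.24325026846775 CHF

467.24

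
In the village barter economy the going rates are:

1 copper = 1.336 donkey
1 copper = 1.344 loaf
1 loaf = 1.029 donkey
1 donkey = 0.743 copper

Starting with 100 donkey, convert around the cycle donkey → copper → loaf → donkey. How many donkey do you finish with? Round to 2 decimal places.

100 donkey × 0.743 = 74.3 copper
74.3 copper × 1.344 = 99.8592 loaf
99.8592 loaf × 1.029 = 102.7551168 donkey

102.76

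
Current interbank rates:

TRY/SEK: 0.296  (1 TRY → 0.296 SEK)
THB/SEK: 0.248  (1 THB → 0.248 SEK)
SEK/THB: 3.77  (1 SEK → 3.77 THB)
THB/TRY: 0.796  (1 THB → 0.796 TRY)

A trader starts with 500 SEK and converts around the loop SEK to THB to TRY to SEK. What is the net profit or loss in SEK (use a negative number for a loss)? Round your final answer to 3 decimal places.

500 SEK × 3.77 = 1885 THB
1885 THB × 0.796 = 1500.46 TRY
1500.46 TRY × 0.296 = 444.13616 SEK
Net change: 444.13616 − 500 = -55.86384 SEK

-55.864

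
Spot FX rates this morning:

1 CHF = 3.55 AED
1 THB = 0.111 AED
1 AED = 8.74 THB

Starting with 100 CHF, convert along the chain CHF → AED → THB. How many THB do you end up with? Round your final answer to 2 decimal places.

100 CHF × 3.55 = 355 AED
355 AED × 8.74 = 3102.7 THB

3102.70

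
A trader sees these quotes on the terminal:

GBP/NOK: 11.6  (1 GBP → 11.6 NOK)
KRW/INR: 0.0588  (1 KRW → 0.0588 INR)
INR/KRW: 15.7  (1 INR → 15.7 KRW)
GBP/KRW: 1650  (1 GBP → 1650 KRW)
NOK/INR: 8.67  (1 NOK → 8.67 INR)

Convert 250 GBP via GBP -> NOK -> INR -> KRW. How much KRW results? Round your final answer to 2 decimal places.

394745.10

250 GBP × 11.6 = 2900 NOK
2900 NOK × 8.67 = 25143 INR
25143 INR × 15.7 = 394745.1 KRW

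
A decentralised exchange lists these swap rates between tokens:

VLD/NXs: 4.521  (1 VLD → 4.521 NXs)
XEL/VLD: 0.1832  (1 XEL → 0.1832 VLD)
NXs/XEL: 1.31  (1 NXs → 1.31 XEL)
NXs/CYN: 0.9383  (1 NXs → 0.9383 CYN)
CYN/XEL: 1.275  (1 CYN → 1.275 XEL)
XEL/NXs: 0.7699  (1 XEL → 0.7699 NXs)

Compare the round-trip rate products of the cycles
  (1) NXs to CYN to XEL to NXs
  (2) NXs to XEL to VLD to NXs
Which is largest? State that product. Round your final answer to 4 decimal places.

1.0850

(1) 0.9383 × 1.275 × 0.7699 = 0.92106
(2) 1.31 × 0.1832 × 4.521 = 1.08500
Highest is cycle (2) at 1.0850 (>1, arbitrage).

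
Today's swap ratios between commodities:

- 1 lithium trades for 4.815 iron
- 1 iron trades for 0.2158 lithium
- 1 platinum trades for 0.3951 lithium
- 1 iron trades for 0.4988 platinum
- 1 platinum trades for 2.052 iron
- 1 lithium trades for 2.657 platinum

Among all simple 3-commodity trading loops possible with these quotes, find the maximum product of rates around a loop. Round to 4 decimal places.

1.1766

lithium→platinum→iron→lithium: 2.657 × 2.052 × 0.2158 = 1.17658
lithium→iron→platinum→lithium: 4.815 × 0.4988 × 0.3951 = 0.94892
Maximum is lithium→platinum→iron→lithium at 1.1766; arbitrage exists.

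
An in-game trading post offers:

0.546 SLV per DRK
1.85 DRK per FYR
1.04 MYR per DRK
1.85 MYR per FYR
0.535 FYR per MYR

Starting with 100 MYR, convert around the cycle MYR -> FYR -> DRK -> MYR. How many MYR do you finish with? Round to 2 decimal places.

100 MYR × 0.535 = 53.5 FYR
53.5 FYR × 1.85 = 98.975 DRK
98.975 DRK × 1.04 = 102.934 MYR

102.93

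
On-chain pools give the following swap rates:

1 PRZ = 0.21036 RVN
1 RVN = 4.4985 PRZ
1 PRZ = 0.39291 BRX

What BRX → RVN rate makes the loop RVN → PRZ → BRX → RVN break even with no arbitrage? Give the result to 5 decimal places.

Known legs of the cycle: 4.4985 × 0.39291 = 1.767505635
For no arbitrage the full-cycle product must be 1, so the missing rate is 1 / 1.767505635 ≈ 0.5657691.

0.56577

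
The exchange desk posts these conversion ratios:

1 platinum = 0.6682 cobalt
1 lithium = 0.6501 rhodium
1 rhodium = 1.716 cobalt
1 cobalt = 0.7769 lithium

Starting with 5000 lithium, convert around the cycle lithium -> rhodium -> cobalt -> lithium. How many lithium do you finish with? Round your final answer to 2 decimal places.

5000 lithium × 0.6501 = 3250.5 rhodium
3250.5 rhodium × 1.716 = 5577.858 cobalt
5577.858 cobalt × 0.7769 = 4333.4378802 lithium

4333.44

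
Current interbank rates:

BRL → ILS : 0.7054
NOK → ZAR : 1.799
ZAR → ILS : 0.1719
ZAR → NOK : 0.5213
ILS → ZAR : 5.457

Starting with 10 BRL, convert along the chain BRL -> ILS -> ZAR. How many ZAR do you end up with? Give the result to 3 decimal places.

10 BRL × 0.7054 = 7.054 ILS
7.054 ILS × 5.457 = 38.493678 ZAR

38.494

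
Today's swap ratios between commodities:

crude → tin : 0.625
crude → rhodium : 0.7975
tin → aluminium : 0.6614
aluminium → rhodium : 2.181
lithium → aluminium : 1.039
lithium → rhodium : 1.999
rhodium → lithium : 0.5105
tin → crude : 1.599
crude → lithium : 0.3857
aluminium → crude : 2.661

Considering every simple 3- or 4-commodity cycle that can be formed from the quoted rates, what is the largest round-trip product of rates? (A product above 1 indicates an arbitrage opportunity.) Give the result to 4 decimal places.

1.1568

lithium→aluminium→rhodium→lithium: 1.039 × 2.181 × 0.5105 = 1.15682
lithium→aluminium→crude→rhodium→lithium: 1.039 × 2.661 × 0.7975 × 0.5105 = 1.12561
aluminium→crude→tin→aluminium: 2.661 × 0.625 × 0.6614 = 1.09999
lithium→aluminium→crude→lithium: 1.039 × 2.661 × 0.3857 = 1.06638
Maximum is lithium→aluminium→rhodium→lithium at 1.1568; arbitrage exists.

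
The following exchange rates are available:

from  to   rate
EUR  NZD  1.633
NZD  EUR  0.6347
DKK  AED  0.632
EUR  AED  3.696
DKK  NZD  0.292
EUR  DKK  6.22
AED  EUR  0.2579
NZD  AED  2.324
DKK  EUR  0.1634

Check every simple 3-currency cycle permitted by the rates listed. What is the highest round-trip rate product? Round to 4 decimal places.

EUR→DKK→NZD→EUR: 6.22 × 0.292 × 0.6347 = 1.15277
EUR→DKK→AED→EUR: 6.22 × 0.632 × 0.2579 = 1.01382
EUR→NZD→AED→EUR: 1.633 × 2.324 × 0.2579 = 0.97875
Maximum is EUR→DKK→NZD→EUR at 1.1528; arbitrage exists.

1.1528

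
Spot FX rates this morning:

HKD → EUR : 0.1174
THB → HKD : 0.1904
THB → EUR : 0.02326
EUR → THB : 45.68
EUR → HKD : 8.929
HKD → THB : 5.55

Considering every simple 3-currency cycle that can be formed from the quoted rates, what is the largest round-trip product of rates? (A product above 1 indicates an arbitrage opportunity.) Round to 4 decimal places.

HKD→THB→EUR→HKD: 5.55 × 0.02326 × 8.929 = 1.15267
HKD→EUR→THB→HKD: 0.1174 × 45.68 × 0.1904 = 1.02108
Maximum is HKD→THB→EUR→HKD at 1.1527; arbitrage exists.

1.1527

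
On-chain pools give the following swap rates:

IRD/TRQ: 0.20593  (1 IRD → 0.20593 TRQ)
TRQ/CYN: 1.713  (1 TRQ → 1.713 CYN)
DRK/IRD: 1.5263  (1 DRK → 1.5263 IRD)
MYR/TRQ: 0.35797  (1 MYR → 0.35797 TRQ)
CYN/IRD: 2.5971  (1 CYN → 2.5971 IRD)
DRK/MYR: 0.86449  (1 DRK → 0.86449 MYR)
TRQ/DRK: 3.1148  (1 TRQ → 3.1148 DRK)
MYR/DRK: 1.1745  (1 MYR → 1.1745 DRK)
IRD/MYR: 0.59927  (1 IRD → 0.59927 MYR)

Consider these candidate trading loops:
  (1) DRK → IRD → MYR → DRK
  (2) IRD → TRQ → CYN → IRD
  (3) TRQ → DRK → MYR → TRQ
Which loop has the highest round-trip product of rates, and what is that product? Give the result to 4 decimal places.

(1) 1.5263 × 0.59927 × 1.1745 = 1.07427
(2) 0.20593 × 1.713 × 2.5971 = 0.91615
(3) 3.1148 × 0.86449 × 0.35797 = 0.96391
Highest is cycle (1) at 1.0743 (>1, arbitrage).

1.0743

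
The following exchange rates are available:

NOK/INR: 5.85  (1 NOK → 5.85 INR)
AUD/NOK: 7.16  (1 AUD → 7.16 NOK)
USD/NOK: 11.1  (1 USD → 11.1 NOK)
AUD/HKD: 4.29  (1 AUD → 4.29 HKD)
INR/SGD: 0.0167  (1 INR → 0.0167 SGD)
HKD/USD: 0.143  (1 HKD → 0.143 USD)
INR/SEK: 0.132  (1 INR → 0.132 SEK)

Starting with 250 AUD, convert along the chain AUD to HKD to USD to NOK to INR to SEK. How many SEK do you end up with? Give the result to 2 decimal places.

250 AUD × 4.29 = 1072.5 HKD
1072.5 HKD × 0.143 = 153.3675 USD
153.3675 USD × 11.1 = 1702.37925 NOK
1702.37925 NOK × 5.85 = 9958.9186125 INR
9958.9186125 INR × 0.132 = 1314.57725685 SEK

1314.58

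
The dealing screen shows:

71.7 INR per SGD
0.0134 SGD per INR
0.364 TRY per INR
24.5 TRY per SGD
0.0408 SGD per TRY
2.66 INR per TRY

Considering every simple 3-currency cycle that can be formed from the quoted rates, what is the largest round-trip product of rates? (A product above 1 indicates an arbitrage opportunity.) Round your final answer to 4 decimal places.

1.0648

INR→TRY→SGD→INR: 0.364 × 0.0408 × 71.7 = 1.06483
INR→SGD→TRY→INR: 0.0134 × 24.5 × 2.66 = 0.87328
Maximum is INR→TRY→SGD→INR at 1.0648; arbitrage exists.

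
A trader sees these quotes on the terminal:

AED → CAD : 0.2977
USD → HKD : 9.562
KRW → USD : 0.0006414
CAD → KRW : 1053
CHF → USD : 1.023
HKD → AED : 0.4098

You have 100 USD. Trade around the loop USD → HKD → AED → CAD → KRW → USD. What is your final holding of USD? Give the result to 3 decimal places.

78.787

100 USD × 9.562 = 956.2 HKD
956.2 HKD × 0.4098 = 391.85076 AED
391.85076 AED × 0.2977 = 116.653971252 CAD
116.653971252 CAD × 1053 = 122836.631728356 KRW
122836.631728356 KRW × 0.0006414 = 78.7874155905675384 USD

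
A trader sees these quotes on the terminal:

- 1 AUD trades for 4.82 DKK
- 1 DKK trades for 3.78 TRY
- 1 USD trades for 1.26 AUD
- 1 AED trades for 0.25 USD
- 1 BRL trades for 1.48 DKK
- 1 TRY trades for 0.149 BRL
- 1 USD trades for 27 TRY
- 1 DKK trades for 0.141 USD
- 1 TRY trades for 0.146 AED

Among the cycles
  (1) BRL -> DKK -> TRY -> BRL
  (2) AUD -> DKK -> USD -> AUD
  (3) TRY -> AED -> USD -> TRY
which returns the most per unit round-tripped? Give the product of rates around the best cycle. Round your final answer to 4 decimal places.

(1) 1.48 × 3.78 × 0.149 = 0.83357
(2) 4.82 × 0.141 × 1.26 = 0.85632
(3) 0.146 × 0.25 × 27 = 0.98550
Highest is cycle (3) at 0.9855 (≤1, no arbitrage).

0.9855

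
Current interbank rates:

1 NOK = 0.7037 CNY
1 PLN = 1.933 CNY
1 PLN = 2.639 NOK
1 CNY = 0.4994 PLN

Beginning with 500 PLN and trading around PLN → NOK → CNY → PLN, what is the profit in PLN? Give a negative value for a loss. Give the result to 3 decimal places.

-36.291

500 PLN × 2.639 = 1319.5 NOK
1319.5 NOK × 0.7037 = 928.53215 CNY
928.53215 CNY × 0.4994 = 463.70895571 PLN
Net change: 463.70895571 − 500 = -36.29104429 PLN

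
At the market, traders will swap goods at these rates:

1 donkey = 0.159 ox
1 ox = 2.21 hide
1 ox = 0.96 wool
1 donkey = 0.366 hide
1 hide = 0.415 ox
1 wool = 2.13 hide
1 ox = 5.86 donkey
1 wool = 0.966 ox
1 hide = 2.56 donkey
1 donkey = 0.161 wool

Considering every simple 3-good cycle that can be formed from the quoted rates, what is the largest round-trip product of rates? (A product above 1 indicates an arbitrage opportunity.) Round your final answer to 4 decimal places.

ox→donkey→wool→ox: 5.86 × 0.161 × 0.966 = 0.91138
ox→hide→donkey→ox: 2.21 × 2.56 × 0.159 = 0.89956
ox→donkey→hide→ox: 5.86 × 0.366 × 0.415 = 0.89008
hide→donkey→wool→hide: 2.56 × 0.161 × 2.13 = 0.87790
ox→wool→hide→ox: 0.96 × 2.13 × 0.415 = 0.84859
Maximum is ox→donkey→wool→ox at 0.9114; no arbitrage — every cycle loses value.

0.9114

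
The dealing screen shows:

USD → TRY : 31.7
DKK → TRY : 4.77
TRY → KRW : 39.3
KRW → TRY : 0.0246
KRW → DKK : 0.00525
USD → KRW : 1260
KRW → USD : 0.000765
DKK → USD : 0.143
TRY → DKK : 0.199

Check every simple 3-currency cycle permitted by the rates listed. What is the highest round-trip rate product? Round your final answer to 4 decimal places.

KRW→DKK→TRY→KRW: 0.00525 × 4.77 × 39.3 = 0.98417
KRW→USD→TRY→KRW: 0.000765 × 31.7 × 39.3 = 0.95304
KRW→DKK→USD→KRW: 0.00525 × 0.143 × 1260 = 0.94595
USD→TRY→DKK→USD: 31.7 × 0.199 × 0.143 = 0.90209
Maximum is KRW→DKK→TRY→KRW at 0.9842; no arbitrage — every cycle loses value.

0.9842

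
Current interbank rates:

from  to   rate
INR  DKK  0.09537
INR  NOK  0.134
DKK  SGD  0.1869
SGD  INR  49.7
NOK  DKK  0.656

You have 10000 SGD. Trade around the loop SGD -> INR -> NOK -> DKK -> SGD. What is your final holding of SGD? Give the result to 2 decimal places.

10000 SGD × 49.7 = 497000 INR
497000 INR × 0.134 = 66598 NOK
66598 NOK × 0.656 = 43688.288 DKK
43688.288 DKK × 0.1869 = 8165.3410272 SGD

8165.34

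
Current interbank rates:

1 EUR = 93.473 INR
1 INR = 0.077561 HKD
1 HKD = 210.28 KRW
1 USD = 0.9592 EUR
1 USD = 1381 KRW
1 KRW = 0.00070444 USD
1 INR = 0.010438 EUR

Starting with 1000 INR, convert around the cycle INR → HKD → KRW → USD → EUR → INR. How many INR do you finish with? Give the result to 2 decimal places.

1030.10

1000 INR × 0.077561 = 77.561 HKD
77.561 HKD × 210.28 = 16309.52708 KRW
16309.52708 KRW × 0.00070444 = 11.4890832562352 USD
11.4890832562352 USD × 0.9592 = 11.02032865938080384 EUR
11.02032865938080384 EUR × 93.473 = 1030.10318077830187733632 INR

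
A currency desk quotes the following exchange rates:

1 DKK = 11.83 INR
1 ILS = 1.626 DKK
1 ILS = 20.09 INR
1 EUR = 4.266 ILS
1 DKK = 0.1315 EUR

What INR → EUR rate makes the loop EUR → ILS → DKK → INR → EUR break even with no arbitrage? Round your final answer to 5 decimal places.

Known legs of the cycle: 4.266 × 1.626 × 11.83 = 82.05898428
For no arbitrage the full-cycle product must be 1, so the missing rate is 1 / 82.05898428 ≈ 0.0121864.

0.01219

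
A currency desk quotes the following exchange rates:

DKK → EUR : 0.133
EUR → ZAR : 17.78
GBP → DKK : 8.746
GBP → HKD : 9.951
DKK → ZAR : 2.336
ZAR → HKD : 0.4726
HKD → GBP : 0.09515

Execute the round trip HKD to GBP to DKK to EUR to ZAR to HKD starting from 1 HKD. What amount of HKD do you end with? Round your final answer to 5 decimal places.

0.93003

1 HKD × 0.09515 = 0.09515 GBP
0.09515 GBP × 8.746 = 0.8321819 DKK
0.8321819 DKK × 0.133 = 0.1106801927 EUR
0.1106801927 EUR × 17.78 = 1.967893826206 ZAR
1.967893826206 ZAR × 0.4726 = 0.9300266222649556 HKD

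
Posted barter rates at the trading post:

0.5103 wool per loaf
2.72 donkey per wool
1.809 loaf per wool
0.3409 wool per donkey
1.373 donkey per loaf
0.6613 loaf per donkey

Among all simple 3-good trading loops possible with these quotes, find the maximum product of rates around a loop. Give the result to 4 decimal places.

wool→donkey→loaf→wool: 2.72 × 0.6613 × 0.5103 = 0.91789
wool→loaf→donkey→wool: 1.809 × 1.373 × 0.3409 = 0.84671
Maximum is wool→donkey→loaf→wool at 0.9179; no arbitrage — every cycle loses value.

0.9179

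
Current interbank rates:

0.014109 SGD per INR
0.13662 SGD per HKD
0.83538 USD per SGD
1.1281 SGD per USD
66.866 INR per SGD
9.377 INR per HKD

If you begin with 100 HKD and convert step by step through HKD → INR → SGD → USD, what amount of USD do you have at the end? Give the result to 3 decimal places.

11.052

100 HKD × 9.377 = 937.7 INR
937.7 INR × 0.014109 = 13.2300093 SGD
13.2300093 SGD × 0.83538 = 11.052085169034 USD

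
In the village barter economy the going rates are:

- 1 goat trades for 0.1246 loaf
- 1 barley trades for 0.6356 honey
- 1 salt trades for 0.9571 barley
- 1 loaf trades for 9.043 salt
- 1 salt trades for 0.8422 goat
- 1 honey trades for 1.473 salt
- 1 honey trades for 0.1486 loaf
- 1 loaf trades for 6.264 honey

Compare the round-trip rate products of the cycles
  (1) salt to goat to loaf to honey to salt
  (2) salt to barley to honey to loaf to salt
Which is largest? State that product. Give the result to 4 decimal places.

0.9683

(1) 0.8422 × 0.1246 × 6.264 × 1.473 = 0.96825
(2) 0.9571 × 0.6356 × 0.1486 × 9.043 = 0.81747
Highest is cycle (1) at 0.9683 (≤1, no arbitrage).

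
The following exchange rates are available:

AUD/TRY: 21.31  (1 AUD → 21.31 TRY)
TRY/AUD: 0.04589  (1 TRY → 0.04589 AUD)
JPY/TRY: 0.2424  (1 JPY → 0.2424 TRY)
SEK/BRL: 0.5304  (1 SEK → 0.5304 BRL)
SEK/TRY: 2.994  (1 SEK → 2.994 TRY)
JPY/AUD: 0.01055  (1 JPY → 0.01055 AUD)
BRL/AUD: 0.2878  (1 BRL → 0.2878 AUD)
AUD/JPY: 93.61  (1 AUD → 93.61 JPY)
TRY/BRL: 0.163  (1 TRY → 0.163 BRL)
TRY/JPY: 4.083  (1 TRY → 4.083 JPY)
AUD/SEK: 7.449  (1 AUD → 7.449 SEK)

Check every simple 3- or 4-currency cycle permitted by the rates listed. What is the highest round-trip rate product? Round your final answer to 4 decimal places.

1.1371

SEK→BRL→AUD→SEK: 0.5304 × 0.2878 × 7.449 = 1.13708
TRY→BRL→AUD→JPY→TRY: 0.163 × 0.2878 × 93.61 × 0.2424 = 1.06447
TRY→BRL→AUD→SEK→TRY: 0.163 × 0.2878 × 7.449 × 2.994 = 1.04623
TRY→AUD→JPY→TRY: 0.04589 × 93.61 × 0.2424 = 1.04129
TRY→AUD→SEK→TRY: 0.04589 × 7.449 × 2.994 = 1.02345
TRY→BRL→AUD→TRY: 0.163 × 0.2878 × 21.31 = 0.99968
TRY→JPY→AUD→SEK→TRY: 4.083 × 0.01055 × 7.449 × 2.994 = 0.96069
TRY→JPY→AUD→TRY: 4.083 × 0.01055 × 21.31 = 0.91794
Maximum is SEK→BRL→AUD→SEK at 1.1371; arbitrage exists.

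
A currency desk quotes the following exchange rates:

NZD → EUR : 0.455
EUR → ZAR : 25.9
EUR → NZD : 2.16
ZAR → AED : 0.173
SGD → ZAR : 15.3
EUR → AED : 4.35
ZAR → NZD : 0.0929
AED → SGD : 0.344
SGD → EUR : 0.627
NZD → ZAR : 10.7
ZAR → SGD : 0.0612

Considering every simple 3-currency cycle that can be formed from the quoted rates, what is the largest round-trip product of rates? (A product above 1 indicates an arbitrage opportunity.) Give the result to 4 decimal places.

1.0948

EUR→ZAR→NZD→EUR: 25.9 × 0.0929 × 0.455 = 1.09478
EUR→ZAR→SGD→EUR: 25.9 × 0.0612 × 0.627 = 0.99385
EUR→AED→SGD→EUR: 4.35 × 0.344 × 0.627 = 0.93824
AED→SGD→ZAR→AED: 0.344 × 15.3 × 0.173 = 0.91053
Maximum is EUR→ZAR→NZD→EUR at 1.0948; arbitrage exists.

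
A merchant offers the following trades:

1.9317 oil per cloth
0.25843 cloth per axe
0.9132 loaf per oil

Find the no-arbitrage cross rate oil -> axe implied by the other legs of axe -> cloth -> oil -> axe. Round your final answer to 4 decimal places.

2.0032

Known legs of the cycle: 0.25843 × 1.9317 = 0.499209231
For no arbitrage the full-cycle product must be 1, so the missing rate is 1 / 0.499209231 ≈ 2.003168.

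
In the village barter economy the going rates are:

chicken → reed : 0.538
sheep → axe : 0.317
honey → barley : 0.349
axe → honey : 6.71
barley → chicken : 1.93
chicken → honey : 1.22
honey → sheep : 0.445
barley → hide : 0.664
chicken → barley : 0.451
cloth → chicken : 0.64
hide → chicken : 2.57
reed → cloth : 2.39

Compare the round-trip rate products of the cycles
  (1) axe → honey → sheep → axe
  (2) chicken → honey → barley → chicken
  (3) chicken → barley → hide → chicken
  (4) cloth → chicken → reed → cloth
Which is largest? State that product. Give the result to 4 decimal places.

0.9465

(1) 6.71 × 0.445 × 0.317 = 0.94655
(2) 1.22 × 0.349 × 1.93 = 0.82176
(3) 0.451 × 0.664 × 2.57 = 0.76962
(4) 0.64 × 0.538 × 2.39 = 0.82292
Highest is cycle (1) at 0.9465 (≤1, no arbitrage).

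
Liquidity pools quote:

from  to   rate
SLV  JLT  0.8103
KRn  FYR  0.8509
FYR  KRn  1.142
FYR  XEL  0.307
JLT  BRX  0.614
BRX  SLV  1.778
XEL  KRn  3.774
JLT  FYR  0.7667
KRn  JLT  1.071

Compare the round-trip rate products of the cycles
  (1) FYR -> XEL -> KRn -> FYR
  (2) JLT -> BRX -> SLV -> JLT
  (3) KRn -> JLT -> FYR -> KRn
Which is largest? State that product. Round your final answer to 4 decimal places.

(1) 0.307 × 3.774 × 0.8509 = 0.98587
(2) 0.614 × 1.778 × 0.8103 = 0.88460
(3) 1.071 × 0.7667 × 1.142 = 0.93774
Highest is cycle (1) at 0.9859 (≤1, no arbitrage).

0.9859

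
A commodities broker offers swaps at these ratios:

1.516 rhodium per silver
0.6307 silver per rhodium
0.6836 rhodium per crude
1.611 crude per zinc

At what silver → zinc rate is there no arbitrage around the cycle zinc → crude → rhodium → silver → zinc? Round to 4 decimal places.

Known legs of the cycle: 1.611 × 0.6836 × 0.6307 = 0.69457704372
For no arbitrage the full-cycle product must be 1, so the missing rate is 1 / 0.69457704372 ≈ 1.439725.

1.4397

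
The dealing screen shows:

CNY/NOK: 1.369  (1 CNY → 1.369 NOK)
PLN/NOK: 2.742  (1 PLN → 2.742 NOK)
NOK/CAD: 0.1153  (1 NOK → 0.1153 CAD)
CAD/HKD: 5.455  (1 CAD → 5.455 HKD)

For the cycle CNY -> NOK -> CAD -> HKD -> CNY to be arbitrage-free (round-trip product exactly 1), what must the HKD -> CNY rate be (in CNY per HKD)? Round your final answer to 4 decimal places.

Known legs of the cycle: 1.369 × 0.1153 × 5.455 = 0.8610482935
For no arbitrage the full-cycle product must be 1, so the missing rate is 1 / 0.8610482935 ≈ 1.161375.

1.1614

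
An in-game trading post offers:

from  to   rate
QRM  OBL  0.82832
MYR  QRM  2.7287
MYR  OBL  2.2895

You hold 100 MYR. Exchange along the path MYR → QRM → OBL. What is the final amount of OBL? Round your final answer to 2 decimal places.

100 MYR × 2.7287 = 272.87 QRM
272.87 QRM × 0.82832 = 226.0236784 OBL

226.02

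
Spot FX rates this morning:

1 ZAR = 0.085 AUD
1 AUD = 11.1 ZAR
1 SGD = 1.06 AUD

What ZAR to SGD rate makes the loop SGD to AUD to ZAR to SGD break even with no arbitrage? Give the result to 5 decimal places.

0.08499

Known legs of the cycle: 1.06 × 11.1 = 11.766
For no arbitrage the full-cycle product must be 1, so the missing rate is 1 / 11.766 ≈ 0.0849907.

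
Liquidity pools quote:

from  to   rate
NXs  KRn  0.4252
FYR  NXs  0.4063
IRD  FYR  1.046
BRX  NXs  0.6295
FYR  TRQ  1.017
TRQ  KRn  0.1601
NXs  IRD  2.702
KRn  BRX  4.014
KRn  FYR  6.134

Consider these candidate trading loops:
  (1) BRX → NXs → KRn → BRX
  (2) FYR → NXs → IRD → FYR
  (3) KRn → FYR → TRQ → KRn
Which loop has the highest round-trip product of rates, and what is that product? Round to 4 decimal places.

(1) 0.6295 × 0.4252 × 4.014 = 1.07440
(2) 0.4063 × 2.702 × 1.046 = 1.14832
(3) 6.134 × 1.017 × 0.1601 = 0.99875
Highest is cycle (2) at 1.1483 (>1, arbitrage).

1.1483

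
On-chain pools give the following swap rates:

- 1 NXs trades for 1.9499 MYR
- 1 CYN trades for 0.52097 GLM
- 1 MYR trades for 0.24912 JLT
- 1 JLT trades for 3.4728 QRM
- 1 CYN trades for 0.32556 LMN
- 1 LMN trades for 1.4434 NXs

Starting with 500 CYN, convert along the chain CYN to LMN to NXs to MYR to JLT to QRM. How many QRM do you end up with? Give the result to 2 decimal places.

500 CYN × 0.32556 = 162.78 LMN
162.78 LMN × 1.4434 = 234.956652 NXs
234.956652 NXs × 1.9499 = 458.1419757348 MYR
458.1419757348 MYR × 0.24912 = 114.132328995053376 JLT
114.132328995053376 JLT × 3.4728 = 396.3587521340213641728 QRM

396.36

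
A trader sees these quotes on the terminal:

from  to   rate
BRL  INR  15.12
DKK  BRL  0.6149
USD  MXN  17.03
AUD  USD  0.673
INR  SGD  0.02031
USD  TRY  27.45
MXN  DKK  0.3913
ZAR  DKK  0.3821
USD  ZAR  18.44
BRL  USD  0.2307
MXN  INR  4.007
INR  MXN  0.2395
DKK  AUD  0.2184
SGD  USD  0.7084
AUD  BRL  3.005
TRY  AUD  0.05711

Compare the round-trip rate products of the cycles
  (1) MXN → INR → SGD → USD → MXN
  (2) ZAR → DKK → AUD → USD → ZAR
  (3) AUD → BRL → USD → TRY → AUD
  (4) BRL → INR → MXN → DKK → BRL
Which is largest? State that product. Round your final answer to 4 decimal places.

1.0868

(1) 4.007 × 0.02031 × 0.7084 × 17.03 = 0.98180
(2) 0.3821 × 0.2184 × 0.673 × 18.44 = 1.03563
(3) 3.005 × 0.2307 × 27.45 × 0.05711 = 1.08679
(4) 15.12 × 0.2395 × 0.3913 × 0.6149 = 0.87131
Highest is cycle (3) at 1.0868 (>1, arbitrage).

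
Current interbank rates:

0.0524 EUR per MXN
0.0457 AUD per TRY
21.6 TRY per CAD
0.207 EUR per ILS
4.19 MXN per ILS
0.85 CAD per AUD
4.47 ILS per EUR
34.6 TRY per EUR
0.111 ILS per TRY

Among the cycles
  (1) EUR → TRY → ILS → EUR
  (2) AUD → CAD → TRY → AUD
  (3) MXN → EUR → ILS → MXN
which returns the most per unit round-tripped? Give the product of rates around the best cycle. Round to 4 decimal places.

0.9814

(1) 34.6 × 0.111 × 0.207 = 0.79500
(2) 0.85 × 21.6 × 0.0457 = 0.83905
(3) 0.0524 × 4.47 × 4.19 = 0.98142
Highest is cycle (3) at 0.9814 (≤1, no arbitrage).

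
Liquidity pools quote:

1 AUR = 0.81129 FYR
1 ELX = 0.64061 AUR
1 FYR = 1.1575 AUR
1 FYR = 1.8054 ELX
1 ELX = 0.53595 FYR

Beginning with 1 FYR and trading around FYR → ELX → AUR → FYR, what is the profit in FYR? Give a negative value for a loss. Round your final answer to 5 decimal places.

-0.06170

1 FYR × 1.8054 = 1.8054 ELX
1.8054 ELX × 0.64061 = 1.156557294 AUR
1.156557294 AUR × 0.81129 = 0.93830336704926 FYR
Net change: 0.93830336704926 − 1 = -0.06169663295074 FYR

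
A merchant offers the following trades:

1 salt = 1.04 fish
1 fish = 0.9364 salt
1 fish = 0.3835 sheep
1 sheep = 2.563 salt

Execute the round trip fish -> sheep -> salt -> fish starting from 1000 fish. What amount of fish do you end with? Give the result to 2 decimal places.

1022.23

1000 fish × 0.3835 = 383.5 sheep
383.5 sheep × 2.563 = 982.9105 salt
982.9105 salt × 1.04 = 1022.22692 fish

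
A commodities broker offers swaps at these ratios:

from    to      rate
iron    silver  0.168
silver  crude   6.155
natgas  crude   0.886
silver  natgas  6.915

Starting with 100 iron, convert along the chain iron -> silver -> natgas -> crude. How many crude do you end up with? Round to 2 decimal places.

100 iron × 0.168 = 16.8 silver
16.8 silver × 6.915 = 116.172 natgas
116.172 natgas × 0.886 = 102.928392 crude

102.93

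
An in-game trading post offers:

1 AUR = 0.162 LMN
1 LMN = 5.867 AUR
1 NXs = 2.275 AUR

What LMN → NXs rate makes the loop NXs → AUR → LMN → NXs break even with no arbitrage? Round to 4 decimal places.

Known legs of the cycle: 2.275 × 0.162 = 0.36855
For no arbitrage the full-cycle product must be 1, so the missing rate is 1 / 0.36855 ≈ 2.713336.

2.7133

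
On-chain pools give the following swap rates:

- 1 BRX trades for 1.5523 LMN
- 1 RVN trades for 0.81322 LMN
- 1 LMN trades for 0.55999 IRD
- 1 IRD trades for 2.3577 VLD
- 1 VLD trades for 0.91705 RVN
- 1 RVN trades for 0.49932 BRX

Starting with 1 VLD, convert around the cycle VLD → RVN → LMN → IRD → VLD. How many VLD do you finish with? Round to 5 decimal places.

1 VLD × 0.91705 = 0.91705 RVN
0.91705 RVN × 0.81322 = 0.745763401 LMN
0.745763401 LMN × 0.55999 = 0.41762004692599 IRD
0.41762004692599 IRD × 2.3577 = 0.984622784637406623 VLD

0.98462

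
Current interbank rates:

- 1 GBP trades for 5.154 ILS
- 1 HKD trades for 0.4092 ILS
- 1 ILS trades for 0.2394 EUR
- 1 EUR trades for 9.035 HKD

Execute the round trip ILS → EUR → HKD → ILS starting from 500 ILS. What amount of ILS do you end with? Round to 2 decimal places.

500 ILS × 0.2394 = 119.7 EUR
119.7 EUR × 9.035 = 1081.4895 HKD
1081.4895 HKD × 0.4092 = 442.5455034 ILS

442.55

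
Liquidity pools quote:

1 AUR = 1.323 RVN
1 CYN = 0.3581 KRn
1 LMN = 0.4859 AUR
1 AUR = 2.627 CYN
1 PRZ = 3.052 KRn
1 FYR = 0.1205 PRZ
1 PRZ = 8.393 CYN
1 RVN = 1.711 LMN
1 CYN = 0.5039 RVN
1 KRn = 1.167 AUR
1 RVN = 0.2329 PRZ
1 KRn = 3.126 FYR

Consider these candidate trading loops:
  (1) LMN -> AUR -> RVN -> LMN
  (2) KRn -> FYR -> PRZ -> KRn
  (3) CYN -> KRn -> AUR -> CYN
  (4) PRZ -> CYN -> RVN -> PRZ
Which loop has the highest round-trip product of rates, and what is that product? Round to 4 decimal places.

1.1496

(1) 0.4859 × 1.323 × 1.711 = 1.09991
(2) 3.126 × 0.1205 × 3.052 = 1.14964
(3) 0.3581 × 1.167 × 2.627 = 1.09783
(4) 8.393 × 0.5039 × 0.2329 = 0.98499
Highest is cycle (2) at 1.1496 (>1, arbitrage).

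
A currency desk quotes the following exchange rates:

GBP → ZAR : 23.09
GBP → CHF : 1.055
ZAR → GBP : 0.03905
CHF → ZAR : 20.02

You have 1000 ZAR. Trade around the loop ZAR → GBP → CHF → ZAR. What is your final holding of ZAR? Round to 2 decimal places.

824.78

1000 ZAR × 0.03905 = 39.05 GBP
39.05 GBP × 1.055 = 41.19775 CHF
41.19775 CHF × 20.02 = 824.778955 ZAR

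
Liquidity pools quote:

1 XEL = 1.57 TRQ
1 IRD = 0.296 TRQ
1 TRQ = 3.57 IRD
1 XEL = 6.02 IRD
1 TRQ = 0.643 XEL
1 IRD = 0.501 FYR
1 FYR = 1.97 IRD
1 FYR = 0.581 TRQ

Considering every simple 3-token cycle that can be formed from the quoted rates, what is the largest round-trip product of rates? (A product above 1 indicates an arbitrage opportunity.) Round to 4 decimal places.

IRD→TRQ→XEL→IRD: 0.296 × 0.643 × 6.02 = 1.14577
FYR→TRQ→IRD→FYR: 0.581 × 3.57 × 0.501 = 1.03916
Maximum is IRD→TRQ→XEL→IRD at 1.1458; arbitrage exists.

1.1458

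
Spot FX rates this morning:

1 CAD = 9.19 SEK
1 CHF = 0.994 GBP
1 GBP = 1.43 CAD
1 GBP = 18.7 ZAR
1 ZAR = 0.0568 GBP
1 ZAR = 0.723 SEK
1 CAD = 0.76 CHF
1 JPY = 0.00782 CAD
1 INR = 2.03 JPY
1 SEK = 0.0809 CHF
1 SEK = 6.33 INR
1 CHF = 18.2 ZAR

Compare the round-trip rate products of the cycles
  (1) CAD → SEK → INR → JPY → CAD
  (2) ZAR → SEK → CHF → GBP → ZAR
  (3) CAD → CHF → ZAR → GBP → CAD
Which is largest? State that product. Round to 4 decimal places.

(1) 9.19 × 6.33 × 2.03 × 0.00782 = 0.92347
(2) 0.723 × 0.0809 × 0.994 × 18.7 = 1.08721
(3) 0.76 × 18.2 × 0.0568 × 1.43 = 1.12349
Highest is cycle (3) at 1.1235 (>1, arbitrage).

1.1235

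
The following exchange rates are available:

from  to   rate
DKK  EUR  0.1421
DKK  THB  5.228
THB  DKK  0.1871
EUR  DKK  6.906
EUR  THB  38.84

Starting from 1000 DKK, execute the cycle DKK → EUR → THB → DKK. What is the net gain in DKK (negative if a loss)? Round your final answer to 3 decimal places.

1000 DKK × 0.1421 = 142.1 EUR
142.1 EUR × 38.84 = 5519.164 THB
5519.164 THB × 0.1871 = 1032.6355844 DKK
Net change: 1032.6355844 − 1000 = 32.6355844 DKK

32.636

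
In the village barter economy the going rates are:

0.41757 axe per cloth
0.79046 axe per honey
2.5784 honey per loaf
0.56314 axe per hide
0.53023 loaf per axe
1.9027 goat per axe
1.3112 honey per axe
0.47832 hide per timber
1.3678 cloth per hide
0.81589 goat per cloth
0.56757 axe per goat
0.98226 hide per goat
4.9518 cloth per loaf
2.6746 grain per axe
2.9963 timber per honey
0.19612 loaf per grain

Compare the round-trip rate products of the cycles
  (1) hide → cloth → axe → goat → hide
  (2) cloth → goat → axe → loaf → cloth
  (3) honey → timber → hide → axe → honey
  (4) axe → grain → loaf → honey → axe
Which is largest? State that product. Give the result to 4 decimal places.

1.2158

(1) 1.3678 × 0.41757 × 1.9027 × 0.98226 = 1.06745
(2) 0.81589 × 0.56757 × 0.53023 × 4.9518 = 1.21585
(3) 2.9963 × 0.47832 × 0.56314 × 1.3112 = 1.05825
(4) 2.6746 × 0.19612 × 2.5784 × 0.79046 = 1.06908
Highest is cycle (2) at 1.2158 (>1, arbitrage).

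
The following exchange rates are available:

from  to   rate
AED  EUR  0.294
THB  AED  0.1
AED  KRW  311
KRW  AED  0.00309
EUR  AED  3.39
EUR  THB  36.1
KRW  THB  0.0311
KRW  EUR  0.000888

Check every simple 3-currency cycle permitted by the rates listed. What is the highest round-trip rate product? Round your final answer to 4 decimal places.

AED→EUR→THB→AED: 0.294 × 36.1 × 0.1 = 1.06134
KRW→THB→AED→KRW: 0.0311 × 0.1 × 311 = 0.96721
KRW→EUR→AED→KRW: 0.000888 × 3.39 × 311 = 0.93621
Maximum is AED→EUR→THB→AED at 1.0613; arbitrage exists.

1.0613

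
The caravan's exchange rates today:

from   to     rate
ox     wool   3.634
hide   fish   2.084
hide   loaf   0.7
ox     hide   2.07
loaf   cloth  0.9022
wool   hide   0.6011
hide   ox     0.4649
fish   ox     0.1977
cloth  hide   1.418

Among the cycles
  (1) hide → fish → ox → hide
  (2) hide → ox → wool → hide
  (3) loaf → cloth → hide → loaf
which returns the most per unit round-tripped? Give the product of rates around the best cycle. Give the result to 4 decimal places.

1.0155

(1) 2.084 × 0.1977 × 2.07 = 0.85285
(2) 0.4649 × 3.634 × 0.6011 = 1.01553
(3) 0.9022 × 1.418 × 0.7 = 0.89552
Highest is cycle (2) at 1.0155 (>1, arbitrage).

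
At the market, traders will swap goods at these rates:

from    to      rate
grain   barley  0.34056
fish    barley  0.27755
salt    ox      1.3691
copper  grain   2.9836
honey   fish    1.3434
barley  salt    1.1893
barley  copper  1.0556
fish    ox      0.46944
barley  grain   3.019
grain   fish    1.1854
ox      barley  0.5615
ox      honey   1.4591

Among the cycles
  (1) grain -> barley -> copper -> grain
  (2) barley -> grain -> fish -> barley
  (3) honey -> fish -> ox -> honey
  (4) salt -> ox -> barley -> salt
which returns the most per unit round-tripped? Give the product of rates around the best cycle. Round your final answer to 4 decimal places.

1.0726

(1) 0.34056 × 1.0556 × 2.9836 = 1.07259
(2) 3.019 × 1.1854 × 0.27755 = 0.99327
(3) 1.3434 × 0.46944 × 1.4591 = 0.92018
(4) 1.3691 × 0.5615 × 1.1893 = 0.91427
Highest is cycle (1) at 1.0726 (>1, arbitrage).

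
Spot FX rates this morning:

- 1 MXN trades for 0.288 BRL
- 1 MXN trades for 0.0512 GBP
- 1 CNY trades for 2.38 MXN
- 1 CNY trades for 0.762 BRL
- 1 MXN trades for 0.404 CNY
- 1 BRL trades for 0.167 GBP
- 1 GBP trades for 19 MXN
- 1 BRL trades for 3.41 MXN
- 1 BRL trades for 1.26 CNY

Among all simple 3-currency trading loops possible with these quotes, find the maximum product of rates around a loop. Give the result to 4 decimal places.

1.0498

MXN→CNY→BRL→MXN: 0.404 × 0.762 × 3.41 = 1.04976
MXN→BRL→GBP→MXN: 0.288 × 0.167 × 19 = 0.91382
MXN→BRL→CNY→MXN: 0.288 × 1.26 × 2.38 = 0.86365
Maximum is MXN→CNY→BRL→MXN at 1.0498; arbitrage exists.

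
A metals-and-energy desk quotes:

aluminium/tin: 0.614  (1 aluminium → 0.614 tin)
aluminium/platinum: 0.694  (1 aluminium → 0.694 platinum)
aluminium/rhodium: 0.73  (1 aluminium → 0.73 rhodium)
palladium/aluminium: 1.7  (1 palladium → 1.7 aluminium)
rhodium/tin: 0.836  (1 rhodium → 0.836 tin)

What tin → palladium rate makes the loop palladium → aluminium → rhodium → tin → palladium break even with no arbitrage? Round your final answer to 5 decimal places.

Known legs of the cycle: 1.7 × 0.73 × 0.836 = 1.037476
For no arbitrage the full-cycle product must be 1, so the missing rate is 1 / 1.037476 ≈ 0.9638777.

0.96388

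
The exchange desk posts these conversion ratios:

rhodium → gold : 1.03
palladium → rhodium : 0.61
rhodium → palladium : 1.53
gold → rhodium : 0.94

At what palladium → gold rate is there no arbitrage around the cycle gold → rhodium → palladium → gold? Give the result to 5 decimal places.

Known legs of the cycle: 0.94 × 1.53 = 1.4382
For no arbitrage the full-cycle product must be 1, so the missing rate is 1 / 1.4382 ≈ 0.6953136.

0.69531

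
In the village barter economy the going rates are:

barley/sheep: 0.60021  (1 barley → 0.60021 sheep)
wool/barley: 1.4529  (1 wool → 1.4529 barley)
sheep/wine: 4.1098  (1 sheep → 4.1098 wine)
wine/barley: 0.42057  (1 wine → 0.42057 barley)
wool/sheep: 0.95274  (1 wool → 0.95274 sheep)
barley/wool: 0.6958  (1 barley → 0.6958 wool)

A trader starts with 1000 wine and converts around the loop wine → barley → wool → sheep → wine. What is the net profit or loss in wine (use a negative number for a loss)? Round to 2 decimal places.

1000 wine × 0.42057 = 420.57 barley
420.57 barley × 0.6958 = 292.632606 wool
292.632606 wool × 0.95274 = 278.80278904044 sheep
278.80278904044 sheep × 4.1098 = 1145.823702398400312 wine
Net change: 1145.823702398400312 − 1000 = 145.823702398400312 wine

145.82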